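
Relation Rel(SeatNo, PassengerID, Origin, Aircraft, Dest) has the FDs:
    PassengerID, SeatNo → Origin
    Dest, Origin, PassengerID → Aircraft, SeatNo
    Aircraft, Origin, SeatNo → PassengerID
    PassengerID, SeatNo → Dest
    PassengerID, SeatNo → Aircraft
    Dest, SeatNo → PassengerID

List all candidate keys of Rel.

{Dest, SeatNo} is a candidate key since {Dest, SeatNo}⁺ = {Aircraft, Dest, Origin, PassengerID, SeatNo} covers every attribute.
{PassengerID, SeatNo} is a candidate key since {PassengerID, SeatNo}⁺ = {Aircraft, Dest, Origin, PassengerID, SeatNo} covers every attribute.
{Aircraft, Origin, SeatNo} is a candidate key since {Aircraft, Origin, SeatNo}⁺ = {Aircraft, Dest, Origin, PassengerID, SeatNo} covers every attribute.
{Dest, Origin, PassengerID} is a candidate key since {Dest, Origin, PassengerID}⁺ = {Aircraft, Dest, Origin, PassengerID, SeatNo} covers every attribute.
No proper subset of any of these is a key, and no other minimal superkey exists.

{Aircraft, Origin, SeatNo}, {Dest, Origin, PassengerID}, {Dest, SeatNo}, {PassengerID, SeatNo}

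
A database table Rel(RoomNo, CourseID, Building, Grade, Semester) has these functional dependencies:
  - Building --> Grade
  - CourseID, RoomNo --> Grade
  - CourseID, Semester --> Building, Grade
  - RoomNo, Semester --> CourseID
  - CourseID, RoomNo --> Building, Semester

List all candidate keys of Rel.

Attributes never on any right-hand side: {RoomNo} — every candidate key must contain it.
{CourseID, RoomNo}⁺ = {Building, CourseID, Grade, RoomNo, Semester} — all of the relation — so {CourseID, RoomNo} is a candidate key.
{RoomNo, Semester}⁺ = {Building, CourseID, Grade, RoomNo, Semester} — all of the relation — so {RoomNo, Semester} is a candidate key.
Any other superkey properly contains one of these, so there are no further candidate keys.

{CourseID, RoomNo}, {RoomNo, Semester}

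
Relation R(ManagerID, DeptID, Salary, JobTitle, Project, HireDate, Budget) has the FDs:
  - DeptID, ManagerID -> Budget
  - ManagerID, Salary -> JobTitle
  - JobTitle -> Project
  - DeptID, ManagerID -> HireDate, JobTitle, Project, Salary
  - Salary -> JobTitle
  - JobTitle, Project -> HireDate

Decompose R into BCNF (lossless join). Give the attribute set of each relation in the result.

Candidate key of the original relation: {DeptID, ManagerID}.
In {Budget, DeptID, HireDate, JobTitle, ManagerID, Project, Salary}, {ManagerID, Salary} is not a superkey ({ManagerID, Salary}⁺ restricted to this set is {HireDate, JobTitle, ManagerID, Project, Salary}), so split on ManagerID, Salary -> HireDate, JobTitle, Project into {HireDate, JobTitle, ManagerID, Project, Salary} and {Budget, DeptID, ManagerID, Salary}.
In {HireDate, JobTitle, ManagerID, Project, Salary}, {JobTitle} is not a superkey ({JobTitle}⁺ restricted to this set is {HireDate, JobTitle, Project}), so split on JobTitle -> HireDate, Project into {HireDate, JobTitle, Project} and {JobTitle, ManagerID, Salary}.
{HireDate, JobTitle, Project} has no BCNF violation.
In {JobTitle, ManagerID, Salary}, {Salary} is not a superkey ({Salary}⁺ restricted to this set is {JobTitle, Salary}), so split on Salary -> JobTitle into {JobTitle, Salary} and {ManagerID, Salary}.
{JobTitle, Salary} has no BCNF violation.
{ManagerID, Salary} has no BCNF violation.
{Budget, DeptID, ManagerID, Salary} has no BCNF violation.

{Budget, DeptID, ManagerID, Salary}; {HireDate, JobTitle, Project}; {JobTitle, Salary}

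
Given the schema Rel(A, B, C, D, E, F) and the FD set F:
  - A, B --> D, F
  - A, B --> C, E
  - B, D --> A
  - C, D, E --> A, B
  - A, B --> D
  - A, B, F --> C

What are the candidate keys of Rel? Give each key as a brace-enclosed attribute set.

{A, B}⁺ = {A, B, C, D, E, F} — all of the relation — so {A, B} is a candidate key.
{B, D}⁺ = {A, B, C, D, E, F} — all of the relation — so {B, D} is a candidate key.
{C, D, E}⁺ = {A, B, C, D, E, F} — all of the relation — so {C, D, E} is a candidate key.
These are minimal and exhaustive — every other superkey contains one of them.

{A, B}, {B, D}, {C, D, E}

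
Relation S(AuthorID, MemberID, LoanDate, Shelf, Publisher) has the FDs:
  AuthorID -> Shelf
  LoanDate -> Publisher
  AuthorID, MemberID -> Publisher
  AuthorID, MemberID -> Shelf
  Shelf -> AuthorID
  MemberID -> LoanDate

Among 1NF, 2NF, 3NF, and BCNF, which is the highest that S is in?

Candidate keys: {AuthorID, MemberID}, {MemberID, Shelf}. Prime attributes: {AuthorID, MemberID, Shelf}.
AuthorID -> Shelf: {AuthorID}⁺ = {AuthorID, Shelf}, which is not all of the attributes, so the left side is not a superkey — BCNF is violated.
LoanDate -> Publisher determines the non-prime attribute {Publisher} from a non-superkey — 3NF is violated.
{MemberID} is a proper subset of the key {AuthorID, MemberID}, and {MemberID}⁺ contains the non-prime attributes {LoanDate, Publisher} — a partial dependency, so 2NF is violated.

1NF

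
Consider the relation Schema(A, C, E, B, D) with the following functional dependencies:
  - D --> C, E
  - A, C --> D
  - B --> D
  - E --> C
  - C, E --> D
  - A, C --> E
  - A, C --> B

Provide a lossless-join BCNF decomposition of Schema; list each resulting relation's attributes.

{A, B}; {B, D}; {C, D, E}

Candidate keys of the original relation: {A, B}, {A, C}, {A, D}, {A, E}.
{A, B, C, D, E}: {D} determines {C, D, E} here but is not a superkey — split on D --> C, E, giving {C, D, E} and {A, B, D}.
{C, D, E} has no BCNF violation.
{A, B, D}: {B} determines {B, D} here but is not a superkey — split on B --> D, giving {B, D} and {A, B}.
{B, D} has no BCNF violation.
{A, B} has no BCNF violation.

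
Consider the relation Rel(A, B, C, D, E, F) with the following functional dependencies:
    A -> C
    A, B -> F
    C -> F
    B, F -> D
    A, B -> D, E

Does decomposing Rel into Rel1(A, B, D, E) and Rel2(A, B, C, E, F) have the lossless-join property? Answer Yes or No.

Yes

Rel1 ∩ Rel2 = {A, B, E}; its closure under F is {A, B, C, D, E, F}.
Since Rel1 ⊆ {A, B, C, D, E, F}, the intersection is a superkey of Rel1; the decomposition is lossless.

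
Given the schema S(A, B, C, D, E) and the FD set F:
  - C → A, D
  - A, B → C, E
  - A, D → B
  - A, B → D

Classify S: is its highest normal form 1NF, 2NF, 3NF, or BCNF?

Candidate keys: {A, B}, {A, D}, {C}. Prime attributes: {A, B, C, D}.
The left-hand side of every FD is a superkey, so BCNF is satisfied.

BCNF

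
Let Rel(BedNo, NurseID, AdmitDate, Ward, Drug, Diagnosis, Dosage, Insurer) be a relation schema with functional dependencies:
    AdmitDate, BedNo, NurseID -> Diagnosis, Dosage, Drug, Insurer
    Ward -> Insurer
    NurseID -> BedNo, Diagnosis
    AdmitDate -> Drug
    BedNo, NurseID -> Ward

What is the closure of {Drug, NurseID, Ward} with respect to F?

Start with {Drug, NurseID, Ward}.
Ward -> Insurer applies; add {Insurer} → now {Drug, Insurer, NurseID, Ward}.
NurseID -> BedNo, Diagnosis applies; add {BedNo, Diagnosis} → now {BedNo, Diagnosis, Drug, Insurer, NurseID, Ward}.
No further FD applies.

{BedNo, Diagnosis, Drug, Insurer, NurseID, Ward}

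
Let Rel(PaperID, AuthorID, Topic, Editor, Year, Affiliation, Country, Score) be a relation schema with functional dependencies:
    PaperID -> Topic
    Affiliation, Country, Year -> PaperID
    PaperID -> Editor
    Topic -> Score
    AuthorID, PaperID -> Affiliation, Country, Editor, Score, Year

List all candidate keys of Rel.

{Affiliation, AuthorID, Country, Year}, {AuthorID, PaperID}

No FD produces {AuthorID}, so it must be in every candidate key.
{AuthorID, PaperID}⁺ = {Affiliation, AuthorID, Country, Editor, PaperID, Score, Topic, Year} — all of the relation — so {AuthorID, PaperID} is a candidate key.
{Affiliation, AuthorID, Country, Year}⁺ = {Affiliation, AuthorID, Country, Editor, PaperID, Score, Topic, Year} — all of the relation — so {Affiliation, AuthorID, Country, Year} is a candidate key.
Any other superkey properly contains one of these, so there are no further candidate keys.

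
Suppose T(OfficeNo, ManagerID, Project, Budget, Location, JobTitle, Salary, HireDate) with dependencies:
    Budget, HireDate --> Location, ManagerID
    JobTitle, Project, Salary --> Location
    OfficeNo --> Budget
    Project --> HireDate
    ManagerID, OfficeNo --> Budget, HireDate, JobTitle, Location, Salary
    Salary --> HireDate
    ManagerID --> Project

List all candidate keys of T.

{HireDate, OfficeNo}, {ManagerID, OfficeNo}, {OfficeNo, Project}, {OfficeNo, Salary}

{OfficeNo} never appears on the right of any FD, so every key must include it.
{HireDate, OfficeNo}⁺ = {Budget, HireDate, JobTitle, Location, ManagerID, OfficeNo, Project, Salary} — all of the relation — so {HireDate, OfficeNo} is a candidate key.
{ManagerID, OfficeNo}⁺ = {Budget, HireDate, JobTitle, Location, ManagerID, OfficeNo, Project, Salary} — all of the relation — so {ManagerID, OfficeNo} is a candidate key.
{OfficeNo, Project}⁺ = {Budget, HireDate, JobTitle, Location, ManagerID, OfficeNo, Project, Salary} — all of the relation — so {OfficeNo, Project} is a candidate key.
{OfficeNo, Salary}⁺ = {Budget, HireDate, JobTitle, Location, ManagerID, OfficeNo, Project, Salary} — all of the relation — so {OfficeNo, Salary} is a candidate key.
These are minimal and exhaustive — every other superkey contains one of them.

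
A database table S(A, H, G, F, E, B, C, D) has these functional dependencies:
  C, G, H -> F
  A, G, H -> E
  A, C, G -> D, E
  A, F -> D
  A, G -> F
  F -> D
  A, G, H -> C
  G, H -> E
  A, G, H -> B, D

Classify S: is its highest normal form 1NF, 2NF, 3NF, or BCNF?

1NF

Candidate key: {A, G, H}. Prime attributes: {A, G, H}.
C, G, H -> F: {C, G, H}⁺ = {C, D, E, F, G, H}, which is not all of the attributes, so the left side is not a superkey — BCNF is violated.
C, G, H -> F determines the non-prime attribute {F} from a non-superkey — 3NF is violated.
Since {A, G} ⊂ {A, G, H} and {A, G}⁺ ⊇ {D, F} with {D, F} non-prime, there is a partial dependency; 2NF fails.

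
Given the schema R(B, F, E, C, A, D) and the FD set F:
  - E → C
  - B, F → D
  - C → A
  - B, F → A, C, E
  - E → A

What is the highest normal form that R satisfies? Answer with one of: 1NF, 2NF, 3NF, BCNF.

Candidate key: {B, F}. Prime attributes: {B, F}.
E → C: {E}⁺ = {A, C, E}, which is not all of the attributes, so the left side is not a superkey — BCNF is violated.
E → C has non-prime {C} on the right and a non-superkey on the left, so 3NF fails.
No non-prime attribute depends on a proper subset of any candidate key, so 2NF holds.

2NF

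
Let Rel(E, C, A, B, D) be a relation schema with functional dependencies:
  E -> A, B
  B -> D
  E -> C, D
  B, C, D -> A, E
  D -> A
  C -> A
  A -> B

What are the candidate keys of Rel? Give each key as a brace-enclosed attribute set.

Closure of {C} is {A, B, C, D, E}, the whole schema; {C} is a candidate key.
Closure of {E} is {A, B, C, D, E}, the whole schema; {E} is a candidate key.
Any other superkey properly contains one of these, so there are no further candidate keys.

{C}, {E}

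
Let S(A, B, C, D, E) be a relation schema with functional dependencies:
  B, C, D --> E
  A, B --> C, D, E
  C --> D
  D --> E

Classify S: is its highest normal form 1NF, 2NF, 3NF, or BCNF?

2NF

Candidate key: {A, B}. Prime attributes: {A, B}.
B, C, D --> E breaks BCNF: {B, C, D}⁺ = {B, C, D, E}, so {B, C, D} is not a superkey.
Because {E} is non-prime and the left side of B, C, D --> E is not a superkey, the relation is not in 3NF.
Checking every proper subset of each key, none determines a non-prime attribute — 2NF is satisfied.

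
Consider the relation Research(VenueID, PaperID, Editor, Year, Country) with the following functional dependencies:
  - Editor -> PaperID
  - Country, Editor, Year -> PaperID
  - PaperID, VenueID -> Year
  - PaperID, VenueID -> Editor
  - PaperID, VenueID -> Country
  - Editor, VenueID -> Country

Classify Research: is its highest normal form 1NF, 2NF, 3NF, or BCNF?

3NF

Candidate keys: {Editor, VenueID}, {PaperID, VenueID}. Prime attributes: {Editor, PaperID, VenueID}.
Editor -> PaperID: {Editor}⁺ = {Editor, PaperID}, which is not all of the attributes, so the left side is not a superkey — BCNF is violated.
Since {PaperID} ⊆ prime attributes and every other non-superkey FD also has a prime right side, the schema is in 3NF.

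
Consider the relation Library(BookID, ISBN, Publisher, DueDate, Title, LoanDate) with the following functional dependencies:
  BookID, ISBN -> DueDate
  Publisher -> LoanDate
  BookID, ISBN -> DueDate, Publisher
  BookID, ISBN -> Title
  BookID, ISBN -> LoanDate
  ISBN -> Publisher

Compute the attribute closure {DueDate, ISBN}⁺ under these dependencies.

Start with {DueDate, ISBN}.
ISBN -> Publisher applies; add {Publisher} → now {DueDate, ISBN, Publisher}.
Publisher -> LoanDate applies; add {LoanDate} → now {DueDate, ISBN, LoanDate, Publisher}.
No further FD applies.

{DueDate, ISBN, LoanDate, Publisher}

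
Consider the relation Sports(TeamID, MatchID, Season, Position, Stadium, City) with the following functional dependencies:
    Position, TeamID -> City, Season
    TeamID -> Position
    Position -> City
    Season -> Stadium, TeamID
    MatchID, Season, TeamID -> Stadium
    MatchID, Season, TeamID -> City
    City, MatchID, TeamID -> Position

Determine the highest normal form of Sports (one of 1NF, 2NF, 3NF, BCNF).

1NF

Candidate keys: {MatchID, Season}, {MatchID, TeamID}. Prime attributes: {MatchID, Season, TeamID}.
Position, TeamID -> City, Season breaks BCNF: {Position, TeamID}⁺ = {City, Position, Season, Stadium, TeamID}, so {Position, TeamID} is not a superkey.
Because {City} is non-prime and the left side of Position, TeamID -> City, Season is not a superkey, the relation is not in 3NF.
Since {Season} ⊂ {MatchID, Season} and {Season}⁺ ⊇ {City, Position, Stadium} with {City, Position, Stadium} non-prime, there is a partial dependency; 2NF fails.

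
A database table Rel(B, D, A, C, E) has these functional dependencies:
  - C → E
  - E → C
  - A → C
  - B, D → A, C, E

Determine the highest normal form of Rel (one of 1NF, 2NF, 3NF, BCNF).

Candidate key: {B, D}. Prime attributes: {B, D}.
For C → E we have {C}⁺ = {C, E}; {C} is not a superkey, so BCNF fails.
C → E determines the non-prime attribute {E} from a non-superkey — 3NF is violated.
Checking every proper subset of each key, none determines a non-prime attribute — 2NF is satisfied.

2NF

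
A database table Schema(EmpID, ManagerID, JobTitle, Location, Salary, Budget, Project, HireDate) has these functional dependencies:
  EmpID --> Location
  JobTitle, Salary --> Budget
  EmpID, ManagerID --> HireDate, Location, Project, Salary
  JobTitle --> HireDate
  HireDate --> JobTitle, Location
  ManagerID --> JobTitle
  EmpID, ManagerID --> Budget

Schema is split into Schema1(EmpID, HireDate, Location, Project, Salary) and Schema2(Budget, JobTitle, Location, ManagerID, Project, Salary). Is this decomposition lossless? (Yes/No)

No

Common attributes: {Location, Project, Salary}; their closure is {Location, Project, Salary}.
The closure covers neither Schema1 nor Schema2 entirely; the join is not lossless.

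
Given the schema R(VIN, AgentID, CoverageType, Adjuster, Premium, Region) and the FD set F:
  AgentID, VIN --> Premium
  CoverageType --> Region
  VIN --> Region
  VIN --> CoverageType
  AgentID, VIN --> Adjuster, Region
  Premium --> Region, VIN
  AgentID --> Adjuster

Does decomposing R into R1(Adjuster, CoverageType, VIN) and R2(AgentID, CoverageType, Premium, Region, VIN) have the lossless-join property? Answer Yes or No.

Common attributes: {CoverageType, VIN}; their closure is {CoverageType, Region, VIN}.
R1 ⊄ {CoverageType, Region, VIN} and R2 ⊄ {CoverageType, Region, VIN}, so the split is lossy.

No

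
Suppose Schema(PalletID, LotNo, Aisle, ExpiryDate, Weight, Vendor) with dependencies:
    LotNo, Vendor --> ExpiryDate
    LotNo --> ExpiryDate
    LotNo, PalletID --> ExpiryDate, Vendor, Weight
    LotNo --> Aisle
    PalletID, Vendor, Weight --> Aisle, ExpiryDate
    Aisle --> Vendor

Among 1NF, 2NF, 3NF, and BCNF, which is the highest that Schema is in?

Candidate key: {LotNo, PalletID}. Prime attributes: {LotNo, PalletID}.
For LotNo, Vendor --> ExpiryDate we have {LotNo, Vendor}⁺ = {Aisle, ExpiryDate, LotNo, Vendor}; {LotNo, Vendor} is not a superkey, so BCNF fails.
LotNo, Vendor --> ExpiryDate determines the non-prime attribute {ExpiryDate} from a non-superkey — 3NF is violated.
The proper key subset {LotNo} of {LotNo, PalletID} determines non-prime {Aisle, ExpiryDate, Vendor}, so the relation is not even in 2NF.

1NF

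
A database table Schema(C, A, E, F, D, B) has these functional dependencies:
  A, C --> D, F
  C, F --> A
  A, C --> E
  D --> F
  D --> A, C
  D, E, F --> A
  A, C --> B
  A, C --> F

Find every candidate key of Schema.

{A, C}, {C, F}, {D}

{D}⁺ = {A, B, C, D, E, F}, which is every attribute, so {D} is a candidate key.
{A, C}⁺ = {A, B, C, D, E, F}, which is every attribute, so {A, C} is a candidate key.
{C, F}⁺ = {A, B, C, D, E, F}, which is every attribute, so {C, F} is a candidate key.
These are minimal and exhaustive — every other superkey contains one of them.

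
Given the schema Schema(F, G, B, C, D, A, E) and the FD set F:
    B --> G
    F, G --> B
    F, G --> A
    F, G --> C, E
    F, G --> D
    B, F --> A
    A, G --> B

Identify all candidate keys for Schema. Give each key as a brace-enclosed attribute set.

{B, F}, {F, G}

No FD produces {F}, so it must be in every candidate key.
{B, F}⁺ = {A, B, C, D, E, F, G} — all of the relation — so {B, F} is a candidate key.
{F, G}⁺ = {A, B, C, D, E, F, G} — all of the relation — so {F, G} is a candidate key.
Any other superkey properly contains one of these, so there are no further candidate keys.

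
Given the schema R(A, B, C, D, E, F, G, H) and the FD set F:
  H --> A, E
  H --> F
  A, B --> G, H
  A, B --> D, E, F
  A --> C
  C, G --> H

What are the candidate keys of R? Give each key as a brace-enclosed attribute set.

{A, B}, {B, C, G}, {B, H}

Attributes never on any right-hand side: {B} — every candidate key must contain it.
{A, B} is a candidate key since {A, B}⁺ = {A, B, C, D, E, F, G, H} covers every attribute.
{B, H} is a candidate key since {B, H}⁺ = {A, B, C, D, E, F, G, H} covers every attribute.
{B, C, G} is a candidate key since {B, C, G}⁺ = {A, B, C, D, E, F, G, H} covers every attribute.
Any other superkey properly contains one of these, so there are no further candidate keys.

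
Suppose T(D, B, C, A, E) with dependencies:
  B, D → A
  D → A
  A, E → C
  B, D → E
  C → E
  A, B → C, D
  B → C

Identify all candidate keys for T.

Attributes never on any right-hand side: {B} — every candidate key must contain it.
{A, B}⁺ = {A, B, C, D, E}, which is every attribute, so {A, B} is a candidate key.
{B, D}⁺ = {A, B, C, D, E}, which is every attribute, so {B, D} is a candidate key.
No proper subset of any of these is a key, and no other minimal superkey exists.

{A, B}, {B, D}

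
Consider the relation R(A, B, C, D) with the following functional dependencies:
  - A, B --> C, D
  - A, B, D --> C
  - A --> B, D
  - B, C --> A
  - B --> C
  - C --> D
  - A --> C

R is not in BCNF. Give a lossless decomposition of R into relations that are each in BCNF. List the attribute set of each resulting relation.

{A, B, C}; {C, D}

Candidate keys of the original relation: {A}, {B}.
{A, B, C, D}: {C} determines {C, D} here but is not a superkey — split on C --> D, giving {C, D} and {A, B, C}.
{C, D} is in BCNF.
{A, B, C} is in BCNF.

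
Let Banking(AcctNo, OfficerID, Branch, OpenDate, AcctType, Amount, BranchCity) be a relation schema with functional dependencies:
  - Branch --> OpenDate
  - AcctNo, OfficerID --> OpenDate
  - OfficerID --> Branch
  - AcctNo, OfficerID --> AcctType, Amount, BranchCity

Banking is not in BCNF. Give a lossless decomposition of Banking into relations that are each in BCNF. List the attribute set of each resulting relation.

{AcctNo, AcctType, Amount, BranchCity, OfficerID}; {Branch, OfficerID}; {Branch, OpenDate}

Candidate key of the original relation: {AcctNo, OfficerID}.
Within {AcctNo, AcctType, Amount, Branch, BranchCity, OfficerID, OpenDate}: {Branch}⁺ ∩ {AcctNo, AcctType, Amount, Branch, BranchCity, OfficerID, OpenDate} = {Branch, OpenDate}, not the whole set, so Branch --> OpenDate violates BCNF; decompose into {Branch, OpenDate} and {AcctNo, AcctType, Amount, Branch, BranchCity, OfficerID}.
{Branch, OpenDate} is in BCNF.
Within {AcctNo, AcctType, Amount, Branch, BranchCity, OfficerID}: {OfficerID}⁺ ∩ {AcctNo, AcctType, Amount, Branch, BranchCity, OfficerID} = {Branch, OfficerID}, not the whole set, so OfficerID --> Branch violates BCNF; decompose into {Branch, OfficerID} and {AcctNo, AcctType, Amount, BranchCity, OfficerID}.
{Branch, OfficerID} is in BCNF.
{AcctNo, AcctType, Amount, BranchCity, OfficerID} is in BCNF.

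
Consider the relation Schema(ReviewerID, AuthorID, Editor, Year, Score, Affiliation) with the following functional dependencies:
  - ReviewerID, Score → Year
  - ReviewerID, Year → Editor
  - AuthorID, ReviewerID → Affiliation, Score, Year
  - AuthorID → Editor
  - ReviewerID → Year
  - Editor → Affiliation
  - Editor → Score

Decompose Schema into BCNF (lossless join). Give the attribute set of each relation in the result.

{Affiliation, Editor, Score}; {AuthorID, ReviewerID}; {AuthorID, Score}; {Editor, ReviewerID, Year}

Candidate key of the original relation: {AuthorID, ReviewerID}.
{Affiliation, AuthorID, Editor, ReviewerID, Score, Year}: {ReviewerID, Score} determines {Affiliation, Editor, ReviewerID, Score, Year} here but is not a superkey — split on ReviewerID, Score → Affiliation, Editor, Year, giving {Affiliation, Editor, ReviewerID, Score, Year} and {AuthorID, ReviewerID, Score}.
{Affiliation, Editor, ReviewerID, Score, Year}: {Editor} determines {Affiliation, Editor, Score} here but is not a superkey — split on Editor → Affiliation, Score, giving {Affiliation, Editor, Score} and {Editor, ReviewerID, Year}.
{Affiliation, Editor, Score} is in BCNF.
{Editor, ReviewerID, Year} is in BCNF.
{AuthorID, ReviewerID, Score}: {AuthorID} determines {AuthorID, Score} here but is not a superkey — split on AuthorID → Score, giving {AuthorID, Score} and {AuthorID, ReviewerID}.
{AuthorID, Score} is in BCNF.
{AuthorID, ReviewerID} is in BCNF.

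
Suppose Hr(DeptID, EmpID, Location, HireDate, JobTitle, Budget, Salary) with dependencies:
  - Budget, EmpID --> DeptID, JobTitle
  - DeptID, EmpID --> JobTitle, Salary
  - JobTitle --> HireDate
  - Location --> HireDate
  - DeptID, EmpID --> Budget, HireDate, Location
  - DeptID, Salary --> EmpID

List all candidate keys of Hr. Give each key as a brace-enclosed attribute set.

{Budget, EmpID}, {DeptID, EmpID}, {DeptID, Salary}

{Budget, EmpID} is a candidate key since {Budget, EmpID}⁺ = {Budget, DeptID, EmpID, HireDate, JobTitle, Location, Salary} covers every attribute.
{DeptID, EmpID} is a candidate key since {DeptID, EmpID}⁺ = {Budget, DeptID, EmpID, HireDate, JobTitle, Location, Salary} covers every attribute.
{DeptID, Salary} is a candidate key since {DeptID, Salary}⁺ = {Budget, DeptID, EmpID, HireDate, JobTitle, Location, Salary} covers every attribute.
Any other superkey properly contains one of these, so there are no further candidate keys.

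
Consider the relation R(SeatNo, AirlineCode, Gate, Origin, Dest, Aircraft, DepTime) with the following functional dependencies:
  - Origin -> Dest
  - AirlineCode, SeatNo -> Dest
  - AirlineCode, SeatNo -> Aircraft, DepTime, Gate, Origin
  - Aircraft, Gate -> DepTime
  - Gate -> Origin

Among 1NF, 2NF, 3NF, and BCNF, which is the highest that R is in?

2NF

Candidate key: {AirlineCode, SeatNo}. Prime attributes: {AirlineCode, SeatNo}.
For Origin -> Dest we have {Origin}⁺ = {Dest, Origin}; {Origin} is not a superkey, so BCNF fails.
Because {Dest} is non-prime and the left side of Origin -> Dest is not a superkey, the relation is not in 3NF.
No proper subset of a key has a non-prime attribute in its closure, so there is no partial dependency; 2NF holds.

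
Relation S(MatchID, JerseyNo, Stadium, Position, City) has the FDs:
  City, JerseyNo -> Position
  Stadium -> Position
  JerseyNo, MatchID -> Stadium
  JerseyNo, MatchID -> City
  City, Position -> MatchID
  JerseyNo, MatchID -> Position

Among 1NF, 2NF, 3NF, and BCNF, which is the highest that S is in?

2NF

Candidate keys: {City, JerseyNo}, {JerseyNo, MatchID}. Prime attributes: {City, JerseyNo, MatchID}.
Stadium -> Position: {Stadium}⁺ = {Position, Stadium}, which is not all of the attributes, so the left side is not a superkey — BCNF is violated.
Stadium -> Position has non-prime {Position} on the right and a non-superkey on the left, so 3NF fails.
Checking every proper subset of each key, none determines a non-prime attribute — 2NF is satisfied.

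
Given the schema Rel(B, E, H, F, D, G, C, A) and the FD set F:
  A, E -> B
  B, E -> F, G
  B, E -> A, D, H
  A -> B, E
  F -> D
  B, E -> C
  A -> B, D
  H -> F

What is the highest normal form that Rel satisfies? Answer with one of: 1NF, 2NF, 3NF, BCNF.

Candidate keys: {A}, {B, E}. Prime attributes: {A, B, E}.
F -> D: {F}⁺ = {D, F}, which is not all of the attributes, so the left side is not a superkey — BCNF is violated.
F -> D has non-prime {D} on the right and a non-superkey on the left, so 3NF fails.
No proper subset of a key has a non-prime attribute in its closure, so there is no partial dependency; 2NF holds.

2NF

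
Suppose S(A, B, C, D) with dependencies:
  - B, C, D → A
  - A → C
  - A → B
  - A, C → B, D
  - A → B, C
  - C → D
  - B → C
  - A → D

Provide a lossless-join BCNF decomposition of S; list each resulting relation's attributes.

Candidate keys of the original relation: {A}, {B}.
{A, B, C, D}: {C} determines {C, D} here but is not a superkey — split on C → D, giving {C, D} and {A, B, C}.
{C, D} has no BCNF violation.
{A, B, C} has no BCNF violation.

{A, B, C}; {C, D}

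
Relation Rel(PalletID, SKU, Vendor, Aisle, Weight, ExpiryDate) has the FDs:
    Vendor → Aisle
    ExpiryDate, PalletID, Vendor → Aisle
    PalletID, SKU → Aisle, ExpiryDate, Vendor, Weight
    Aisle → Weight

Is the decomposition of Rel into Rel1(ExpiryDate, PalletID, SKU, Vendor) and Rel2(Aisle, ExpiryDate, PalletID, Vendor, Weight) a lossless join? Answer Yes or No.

The shared attributes are {ExpiryDate, PalletID, Vendor} and {ExpiryDate, PalletID, Vendor}⁺ = {Aisle, ExpiryDate, PalletID, Vendor, Weight}.
Rel2 is contained in that closure, so Rel1 ∩ Rel2 → Rel2 holds and the join is lossless.

Yes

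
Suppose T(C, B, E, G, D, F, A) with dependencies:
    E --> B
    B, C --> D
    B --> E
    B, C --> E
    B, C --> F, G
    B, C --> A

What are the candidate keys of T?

{B, C}, {C, E}

No FD produces {C}, so it must be in every candidate key.
{B, C} is a candidate key since {B, C}⁺ = {A, B, C, D, E, F, G} covers every attribute.
{C, E} is a candidate key since {C, E}⁺ = {A, B, C, D, E, F, G} covers every attribute.
Any other superkey properly contains one of these, so there are no further candidate keys.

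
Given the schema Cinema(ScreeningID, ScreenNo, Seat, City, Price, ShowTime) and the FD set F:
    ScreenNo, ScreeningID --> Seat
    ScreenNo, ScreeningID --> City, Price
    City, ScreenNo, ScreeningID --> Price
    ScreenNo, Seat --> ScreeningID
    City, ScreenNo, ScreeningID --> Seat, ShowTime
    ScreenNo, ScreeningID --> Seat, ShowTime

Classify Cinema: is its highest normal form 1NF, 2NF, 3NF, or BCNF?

Candidate keys: {ScreenNo, ScreeningID}, {ScreenNo, Seat}. Prime attributes: {ScreenNo, ScreeningID, Seat}.
Every FD has a superkey on the left, so the relation is in BCNF.

BCNF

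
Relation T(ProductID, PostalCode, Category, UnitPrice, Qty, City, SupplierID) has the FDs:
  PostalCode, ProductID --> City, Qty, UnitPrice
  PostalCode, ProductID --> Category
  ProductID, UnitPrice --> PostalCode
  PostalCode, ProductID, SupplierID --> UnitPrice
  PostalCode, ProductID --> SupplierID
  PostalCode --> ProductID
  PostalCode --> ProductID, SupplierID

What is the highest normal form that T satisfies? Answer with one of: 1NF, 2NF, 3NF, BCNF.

BCNF

Candidate keys: {PostalCode}, {ProductID, UnitPrice}. Prime attributes: {PostalCode, ProductID, UnitPrice}.
Every FD has a superkey on the left, so the relation is in BCNF.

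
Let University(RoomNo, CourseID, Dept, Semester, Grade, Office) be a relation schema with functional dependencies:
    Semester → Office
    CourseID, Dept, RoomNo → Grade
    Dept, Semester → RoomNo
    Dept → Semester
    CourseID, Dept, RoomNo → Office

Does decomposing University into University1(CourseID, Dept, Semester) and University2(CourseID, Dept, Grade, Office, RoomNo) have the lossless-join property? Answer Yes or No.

Yes

Common attributes: {CourseID, Dept}; their closure is {CourseID, Dept, Grade, Office, RoomNo, Semester}.
This includes all of University1, so the common attributes are a superkey of University1 — the join is lossless.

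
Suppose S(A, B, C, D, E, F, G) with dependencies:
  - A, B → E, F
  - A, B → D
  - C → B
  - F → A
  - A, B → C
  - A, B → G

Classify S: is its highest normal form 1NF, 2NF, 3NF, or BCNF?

Candidate keys: {A, B}, {A, C}, {B, F}, {C, F}. Prime attributes: {A, B, C, F}.
For C → B we have {C}⁺ = {B, C}; {C} is not a superkey, so BCNF fails.
Its right-hand attributes {B} are all prime, as are those of every other non-superkey FD — the relation is in 3NF.

3NF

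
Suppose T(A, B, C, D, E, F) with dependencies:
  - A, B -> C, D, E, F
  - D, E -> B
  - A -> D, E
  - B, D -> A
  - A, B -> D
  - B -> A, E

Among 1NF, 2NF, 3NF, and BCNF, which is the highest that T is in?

BCNF

Candidate keys: {A}, {B}, {D, E}. Prime attributes: {A, B, D, E}.
The left-hand side of every FD is a superkey, so BCNF is satisfied.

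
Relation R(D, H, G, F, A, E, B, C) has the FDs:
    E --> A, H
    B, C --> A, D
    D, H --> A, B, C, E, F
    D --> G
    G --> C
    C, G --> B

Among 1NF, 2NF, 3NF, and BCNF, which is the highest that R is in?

Candidate keys: {B, C, E}, {B, C, H}, {D, E}, {D, H}, {E, G}, {G, H}. Prime attributes: {B, C, D, E, G, H}.
For E --> A, H we have {E}⁺ = {A, E, H}; {E} is not a superkey, so BCNF fails.
E --> A, H has non-prime {A} on the right and a non-superkey on the left, so 3NF fails.
{D} is a proper subset of the key {D, E}, and {D}⁺ contains the non-prime attribute {A} — a partial dependency, so 2NF is violated.

1NF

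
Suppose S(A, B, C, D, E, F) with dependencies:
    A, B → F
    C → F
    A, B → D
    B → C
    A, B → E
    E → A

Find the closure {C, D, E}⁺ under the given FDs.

Start with {C, D, E}.
C → F applies; add {F} → now {C, D, E, F}.
E → A applies; add {A} → now {A, C, D, E, F}.
No further FD applies.

{A, C, D, E, F}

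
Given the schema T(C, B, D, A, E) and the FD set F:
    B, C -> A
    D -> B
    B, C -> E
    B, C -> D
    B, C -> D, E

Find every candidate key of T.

No FD produces {C}, so it must be in every candidate key.
Closure of {B, C} is {A, B, C, D, E}, the whole schema; {B, C} is a candidate key.
Closure of {C, D} is {A, B, C, D, E}, the whole schema; {C, D} is a candidate key.
No proper subset of any of these is a key, and no other minimal superkey exists.

{B, C}, {C, D}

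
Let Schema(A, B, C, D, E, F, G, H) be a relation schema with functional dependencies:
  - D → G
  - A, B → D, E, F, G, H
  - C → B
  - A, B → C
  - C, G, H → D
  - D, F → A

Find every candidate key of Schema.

Closure of {A, B} is {A, B, C, D, E, F, G, H}, the whole schema; {A, B} is a candidate key.
Closure of {A, C} is {A, B, C, D, E, F, G, H}, the whole schema; {A, C} is a candidate key.
Closure of {B, D, F} is {A, B, C, D, E, F, G, H}, the whole schema; {B, D, F} is a candidate key.
Closure of {C, D, F} is {A, B, C, D, E, F, G, H}, the whole schema; {C, D, F} is a candidate key.
Closure of {C, F, G, H} is {A, B, C, D, E, F, G, H}, the whole schema; {C, F, G, H} is a candidate key.
Any other superkey properly contains one of these, so there are no further candidate keys.

{A, B}, {A, C}, {B, D, F}, {C, D, F}, {C, F, G, H}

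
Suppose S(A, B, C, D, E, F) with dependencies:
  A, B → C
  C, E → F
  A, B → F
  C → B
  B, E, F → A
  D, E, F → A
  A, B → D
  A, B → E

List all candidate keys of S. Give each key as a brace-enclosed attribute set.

Closure of {A, B} is {A, B, C, D, E, F}, the whole schema; {A, B} is a candidate key.
Closure of {A, C} is {A, B, C, D, E, F}, the whole schema; {A, C} is a candidate key.
Closure of {C, E} is {A, B, C, D, E, F}, the whole schema; {C, E} is a candidate key.
Closure of {B, E, F} is {A, B, C, D, E, F}, the whole schema; {B, E, F} is a candidate key.
Any other superkey properly contains one of these, so there are no further candidate keys.

{A, B}, {A, C}, {B, E, F}, {C, E}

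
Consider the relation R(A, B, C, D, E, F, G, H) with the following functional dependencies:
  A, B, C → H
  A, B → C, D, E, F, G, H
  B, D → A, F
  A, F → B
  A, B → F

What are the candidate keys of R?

Closure of {A, B} is {A, B, C, D, E, F, G, H}, the whole schema; {A, B} is a candidate key.
Closure of {A, F} is {A, B, C, D, E, F, G, H}, the whole schema; {A, F} is a candidate key.
Closure of {B, D} is {A, B, C, D, E, F, G, H}, the whole schema; {B, D} is a candidate key.
No proper subset of any of these is a key, and no other minimal superkey exists.

{A, B}, {A, F}, {B, D}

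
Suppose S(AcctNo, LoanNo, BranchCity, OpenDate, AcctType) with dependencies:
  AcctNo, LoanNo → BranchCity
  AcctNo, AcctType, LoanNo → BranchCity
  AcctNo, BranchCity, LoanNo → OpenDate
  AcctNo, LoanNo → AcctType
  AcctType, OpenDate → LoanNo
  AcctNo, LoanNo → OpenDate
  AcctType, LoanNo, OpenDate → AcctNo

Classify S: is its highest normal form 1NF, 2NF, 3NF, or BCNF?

BCNF

Candidate keys: {AcctNo, LoanNo}, {AcctType, OpenDate}. Prime attributes: {AcctNo, AcctType, LoanNo, OpenDate}.
Each dependency's left side is a superkey — BCNF holds.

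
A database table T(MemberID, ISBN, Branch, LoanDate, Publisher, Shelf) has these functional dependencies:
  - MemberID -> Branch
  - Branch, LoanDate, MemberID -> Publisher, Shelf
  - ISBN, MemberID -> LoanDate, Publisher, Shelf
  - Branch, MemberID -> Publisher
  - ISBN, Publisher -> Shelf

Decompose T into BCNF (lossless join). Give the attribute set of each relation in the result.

Candidate key of the original relation: {ISBN, MemberID}.
{Branch, ISBN, LoanDate, MemberID, Publisher, Shelf}: {MemberID} determines {Branch, MemberID, Publisher} here but is not a superkey — split on MemberID -> Branch, Publisher, giving {Branch, MemberID, Publisher} and {ISBN, LoanDate, MemberID, Shelf}.
{Branch, MemberID, Publisher} has no BCNF violation.
{ISBN, LoanDate, MemberID, Shelf}: {LoanDate, MemberID} determines {LoanDate, MemberID, Shelf} here but is not a superkey — split on LoanDate, MemberID -> Shelf, giving {LoanDate, MemberID, Shelf} and {ISBN, LoanDate, MemberID}.
{LoanDate, MemberID, Shelf} has no BCNF violation.
{ISBN, LoanDate, MemberID} has no BCNF violation.

{Branch, MemberID, Publisher}; {ISBN, LoanDate, MemberID}; {LoanDate, MemberID, Shelf}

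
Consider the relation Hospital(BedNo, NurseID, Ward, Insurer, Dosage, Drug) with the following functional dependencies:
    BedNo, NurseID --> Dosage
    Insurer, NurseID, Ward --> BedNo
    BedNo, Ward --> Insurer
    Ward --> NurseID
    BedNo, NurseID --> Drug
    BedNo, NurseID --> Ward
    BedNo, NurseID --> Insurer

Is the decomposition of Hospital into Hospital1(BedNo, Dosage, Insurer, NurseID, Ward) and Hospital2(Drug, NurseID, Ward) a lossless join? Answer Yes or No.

Hospital1 ∩ Hospital2 = {NurseID, Ward}; its closure under F is {NurseID, Ward}.
Hospital1 ⊄ {NurseID, Ward} and Hospital2 ⊄ {NurseID, Ward}, so the split is lossy.

No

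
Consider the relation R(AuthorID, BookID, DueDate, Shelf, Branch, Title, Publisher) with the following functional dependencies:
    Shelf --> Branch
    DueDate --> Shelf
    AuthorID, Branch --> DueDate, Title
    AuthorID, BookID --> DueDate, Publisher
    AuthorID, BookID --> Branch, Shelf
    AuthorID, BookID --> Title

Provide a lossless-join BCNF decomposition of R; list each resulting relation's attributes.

Candidate key of the original relation: {AuthorID, BookID}.
In {AuthorID, BookID, Branch, DueDate, Publisher, Shelf, Title}, {Shelf} is not a superkey ({Shelf}⁺ restricted to this set is {Branch, Shelf}), so split on Shelf --> Branch into {Branch, Shelf} and {AuthorID, BookID, DueDate, Publisher, Shelf, Title}.
{Branch, Shelf} has no BCNF violation.
In {AuthorID, BookID, DueDate, Publisher, Shelf, Title}, {DueDate} is not a superkey ({DueDate}⁺ restricted to this set is {DueDate, Shelf}), so split on DueDate --> Shelf into {DueDate, Shelf} and {AuthorID, BookID, DueDate, Publisher, Title}.
{DueDate, Shelf} has no BCNF violation.
In {AuthorID, BookID, DueDate, Publisher, Title}, {AuthorID, DueDate} is not a superkey ({AuthorID, DueDate}⁺ restricted to this set is {AuthorID, DueDate, Title}), so split on AuthorID, DueDate --> Title into {AuthorID, DueDate, Title} and {AuthorID, BookID, DueDate, Publisher}.
{AuthorID, DueDate, Title} has no BCNF violation.
{AuthorID, BookID, DueDate, Publisher} has no BCNF violation.

{AuthorID, BookID, DueDate, Publisher}; {AuthorID, DueDate, Title}; {Branch, Shelf}; {DueDate, Shelf}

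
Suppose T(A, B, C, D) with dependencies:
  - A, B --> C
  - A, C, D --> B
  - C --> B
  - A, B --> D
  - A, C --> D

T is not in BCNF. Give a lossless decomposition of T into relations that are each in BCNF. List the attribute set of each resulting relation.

Candidate keys of the original relation: {A, B}, {A, C}.
In {A, B, C, D}, {C} is not a superkey ({C}⁺ restricted to this set is {B, C}), so split on C --> B into {B, C} and {A, C, D}.
{B, C}: every determinant is a superkey — BCNF.
{A, C, D}: every determinant is a superkey — BCNF.

{A, C, D}; {B, C}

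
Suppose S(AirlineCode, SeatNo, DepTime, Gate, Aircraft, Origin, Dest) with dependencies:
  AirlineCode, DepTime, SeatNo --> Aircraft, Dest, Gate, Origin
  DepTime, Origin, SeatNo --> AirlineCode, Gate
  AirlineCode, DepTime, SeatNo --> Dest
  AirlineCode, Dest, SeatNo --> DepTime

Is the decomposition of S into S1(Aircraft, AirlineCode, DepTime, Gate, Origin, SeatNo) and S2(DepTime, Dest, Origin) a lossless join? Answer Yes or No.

No

The shared attributes are {DepTime, Origin} and {DepTime, Origin}⁺ = {DepTime, Origin}.
Neither S1 nor S2 is contained in that closure, so the decomposition is lossy.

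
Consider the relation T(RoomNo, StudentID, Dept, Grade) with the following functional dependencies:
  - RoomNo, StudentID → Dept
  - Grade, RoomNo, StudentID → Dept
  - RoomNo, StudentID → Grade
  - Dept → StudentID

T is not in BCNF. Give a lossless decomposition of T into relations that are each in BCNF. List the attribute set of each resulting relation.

Candidate keys of the original relation: {Dept, RoomNo}, {RoomNo, StudentID}.
Within {Dept, Grade, RoomNo, StudentID}: {Dept}⁺ ∩ {Dept, Grade, RoomNo, StudentID} = {Dept, StudentID}, not the whole set, so Dept → StudentID violates BCNF; decompose into {Dept, StudentID} and {Dept, Grade, RoomNo}.
{Dept, StudentID} has no BCNF violation.
{Dept, Grade, RoomNo} has no BCNF violation.

{Dept, Grade, RoomNo}; {Dept, StudentID}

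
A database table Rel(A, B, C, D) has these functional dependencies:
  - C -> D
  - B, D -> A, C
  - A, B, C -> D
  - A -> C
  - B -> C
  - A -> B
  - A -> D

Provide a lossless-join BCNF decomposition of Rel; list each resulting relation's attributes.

{A, B, C}; {C, D}

Candidate keys of the original relation: {A}, {B}.
In {A, B, C, D}, {C} is not a superkey ({C}⁺ restricted to this set is {C, D}), so split on C -> D into {C, D} and {A, B, C}.
{C, D} is in BCNF.
{A, B, C} is in BCNF.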